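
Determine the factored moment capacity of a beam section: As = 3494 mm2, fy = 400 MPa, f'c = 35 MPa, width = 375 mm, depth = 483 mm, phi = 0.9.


a = As * fy / (0.85 * f'c * b)
= 3494 * 400 / (0.85 * 35 * 375)
= 125.2751 mm
Mn = As * fy * (d - a/2) / 10^6
= 587.4986 kN-m
phi*Mn = 0.9 * 587.4986 = 528.75 kN-m

528.75


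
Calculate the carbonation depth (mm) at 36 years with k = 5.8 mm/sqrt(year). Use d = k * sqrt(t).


depth = k * sqrt(t)
= 5.8 * sqrt(36)
= 34.8 mm

34.8


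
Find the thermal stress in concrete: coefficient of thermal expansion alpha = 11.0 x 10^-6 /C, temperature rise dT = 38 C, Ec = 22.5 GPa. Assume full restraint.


sigma = alpha * dT * Ec
= 11.0e-6 * 38 * 22.5 * 1000
= 9.405 MPa

9.405


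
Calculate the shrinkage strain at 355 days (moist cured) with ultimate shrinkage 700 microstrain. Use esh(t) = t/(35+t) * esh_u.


esh(355) = 355 / (35 + 355) * 700
= 355 / 390 * 700
= 637.2 microstrain

637.2


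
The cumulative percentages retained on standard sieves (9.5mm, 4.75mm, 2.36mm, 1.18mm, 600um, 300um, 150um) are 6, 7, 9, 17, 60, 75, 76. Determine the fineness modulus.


FM = sum(cumulative % retained) / 100
= 250 / 100
= 2.5

2.5


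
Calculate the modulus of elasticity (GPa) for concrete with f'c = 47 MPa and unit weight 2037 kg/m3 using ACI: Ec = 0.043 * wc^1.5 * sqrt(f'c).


Ec = 0.043 * 2037^1.5 * sqrt(47) / 1000
= 27.1 GPa

27.1


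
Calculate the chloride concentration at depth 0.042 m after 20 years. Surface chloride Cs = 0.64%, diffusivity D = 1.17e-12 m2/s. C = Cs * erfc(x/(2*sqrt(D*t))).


t_seconds = 20 * 365.25 * 24 * 3600 = 631152000.0 s
arg = 0.042 / (2 * sqrt(1.17e-12 * 631152000.0))
= 0.7728
erfc(0.7728) = 0.2744
C = 0.64 * 0.2744 = 0.1756%

0.1756


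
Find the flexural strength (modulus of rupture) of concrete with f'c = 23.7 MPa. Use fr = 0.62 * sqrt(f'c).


fr = 0.62 * sqrt(23.7)
= 3.018 MPa

3.018


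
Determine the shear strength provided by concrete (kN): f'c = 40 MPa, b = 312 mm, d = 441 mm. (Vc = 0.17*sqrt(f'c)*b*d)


Vc = 0.17 * sqrt(40) * 312 * 441 / 1000
= 147.94 kN

147.94


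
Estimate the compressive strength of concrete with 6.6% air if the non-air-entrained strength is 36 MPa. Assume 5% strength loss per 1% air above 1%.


Strength loss = (6.6 - 1) * 5 = 28.0%
f'c = 36 * (1 - 28.0/100)
= 25.92 MPa

25.92


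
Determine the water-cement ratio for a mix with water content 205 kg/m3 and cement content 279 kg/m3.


w/c = water / cement
w/c = 205 / 279 = 0.735

0.735


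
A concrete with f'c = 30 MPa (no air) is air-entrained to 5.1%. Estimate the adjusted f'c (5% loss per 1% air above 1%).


Strength loss = (5.1 - 1) * 5 = 20.5%
f'c = 30 * (1 - 20.5/100)
= 23.85 MPa

23.85


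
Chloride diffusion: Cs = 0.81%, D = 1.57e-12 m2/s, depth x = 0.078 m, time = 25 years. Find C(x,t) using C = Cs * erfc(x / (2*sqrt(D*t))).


t_seconds = 25 * 365.25 * 24 * 3600 = 788940000.0 s
arg = 0.078 / (2 * sqrt(1.57e-12 * 788940000.0))
= 1.1081
erfc(1.1081) = 0.1171
C = 0.81 * 0.1171 = 0.0948%

0.0948


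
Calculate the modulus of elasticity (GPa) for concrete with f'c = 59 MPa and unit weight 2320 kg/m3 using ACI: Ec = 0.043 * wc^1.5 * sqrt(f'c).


Ec = 0.043 * 2320^1.5 * sqrt(59) / 1000
= 36.91 GPa

36.91


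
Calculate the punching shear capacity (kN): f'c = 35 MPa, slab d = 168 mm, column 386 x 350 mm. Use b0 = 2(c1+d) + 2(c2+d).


b0 = 2*(386 + 168) + 2*(350 + 168) = 2144 mm
Vc = 0.33 * sqrt(35) * 2144 * 168 / 1000
= 703.21 kN

703.21


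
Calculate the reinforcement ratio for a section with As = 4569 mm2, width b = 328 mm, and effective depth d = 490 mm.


rho = As / (b * d)
= 4569 / (328 * 490)
= 0.0284

0.0284


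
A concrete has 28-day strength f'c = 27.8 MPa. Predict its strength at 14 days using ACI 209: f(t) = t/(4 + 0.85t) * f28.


f(14) = 14 / (4 + 0.85 * 14) * 27.8
= 14 / 15.9 * 27.8
= 24.48 MPa

24.48


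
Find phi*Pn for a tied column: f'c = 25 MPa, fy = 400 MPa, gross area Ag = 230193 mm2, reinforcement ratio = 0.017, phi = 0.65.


Ast = rho * Ag = 0.017 * 230193 = 3913.281 mm2
phi*Pn = 0.65 * 0.80 * (0.85 * 25 * (230193 - 3913.281) + 400 * 3913.281) / 1000
= 3314.35 kN

3314.35


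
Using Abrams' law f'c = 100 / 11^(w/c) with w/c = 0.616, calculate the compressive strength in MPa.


f'c = 100 / 11^0.616
= 100 / 4.38
= 22.83 MPa

22.83


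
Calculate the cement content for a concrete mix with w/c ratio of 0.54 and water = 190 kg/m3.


Cement = water / (w/c)
= 190 / 0.54
= 351.9 kg/m3

351.9


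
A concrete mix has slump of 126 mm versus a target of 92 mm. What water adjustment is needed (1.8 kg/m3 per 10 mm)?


Difference = 92 - 126 = -34 mm
Water adjustment = -34 * 1.8 / 10 = -6.1 kg/m3

-6.1


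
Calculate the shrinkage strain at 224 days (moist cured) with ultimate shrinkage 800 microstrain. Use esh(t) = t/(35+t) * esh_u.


esh(224) = 224 / (35 + 224) * 800
= 224 / 259 * 800
= 691.9 microstrain

691.9


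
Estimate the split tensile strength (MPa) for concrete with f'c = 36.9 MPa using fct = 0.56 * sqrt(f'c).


fct = 0.56 * sqrt(36.9)
= 0.56 * 6.075
= 3.402 MPa

3.402


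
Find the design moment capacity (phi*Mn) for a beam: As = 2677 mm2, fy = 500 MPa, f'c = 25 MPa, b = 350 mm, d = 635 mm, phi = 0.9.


a = As * fy / (0.85 * f'c * b)
= 2677 * 500 / (0.85 * 25 * 350)
= 179.9664 mm
Mn = As * fy * (d - a/2) / 10^6
= 729.505 kN-m
phi*Mn = 0.9 * 729.505 = 656.55 kN-m

656.55


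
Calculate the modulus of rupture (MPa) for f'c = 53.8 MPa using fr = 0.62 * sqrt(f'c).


fr = 0.62 * sqrt(53.8)
= 4.548 MPa

4.548


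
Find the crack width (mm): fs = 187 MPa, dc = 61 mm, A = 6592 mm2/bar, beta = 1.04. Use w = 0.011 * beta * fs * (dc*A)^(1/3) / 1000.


w = 0.011 * beta * fs * (dc * A)^(1/3) / 1000
= 0.011 * 1.04 * 187 * (61 * 6592)^(1/3) / 1000
= 0.158 mm

0.158


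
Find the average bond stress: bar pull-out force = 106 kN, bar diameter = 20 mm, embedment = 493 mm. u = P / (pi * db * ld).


u = P / (pi * db * ld)
= 106 * 1000 / (pi * 20 * 493)
= 3.422 MPa

3.422


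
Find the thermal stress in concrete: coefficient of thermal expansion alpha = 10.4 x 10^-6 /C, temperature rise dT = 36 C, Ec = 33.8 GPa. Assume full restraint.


sigma = alpha * dT * Ec
= 10.4e-6 * 36 * 33.8 * 1000
= 12.655 MPa

12.655


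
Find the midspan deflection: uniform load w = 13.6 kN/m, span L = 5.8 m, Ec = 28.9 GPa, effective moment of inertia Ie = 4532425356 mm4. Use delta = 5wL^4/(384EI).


Convert: L = 5.8 m = 5800 mm, Ec = 28.9 GPa = 28900 MPa
delta = 5 * 13.6 * 5800^4 / (384 * 28900 * 4532425356)
= 1.53 mm

1.53


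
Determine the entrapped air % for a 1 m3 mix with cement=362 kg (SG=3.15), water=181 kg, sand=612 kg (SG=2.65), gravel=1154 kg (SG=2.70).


Vol cement = 362 / (3.15 * 1000) = 0.114921 m3
Vol water = 181 / 1000 = 0.181 m3
Vol sand = 612 / (2.65 * 1000) = 0.230943 m3
Vol gravel = 1154 / (2.70 * 1000) = 0.427407 m3
Total solid + water volume = 0.954271 m3
Air = (1 - 0.954271) * 100 = 4.57%

4.57


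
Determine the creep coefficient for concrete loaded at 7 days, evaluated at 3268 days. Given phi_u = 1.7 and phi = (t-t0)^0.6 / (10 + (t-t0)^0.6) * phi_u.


dt = 3268 - 7 = 3261
phi = 3261^0.6 / (10 + 3261^0.6) * 1.7
= 1.577

1.577


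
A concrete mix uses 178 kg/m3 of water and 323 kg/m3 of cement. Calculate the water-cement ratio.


w/c = water / cement
w/c = 178 / 323 = 0.551

0.551


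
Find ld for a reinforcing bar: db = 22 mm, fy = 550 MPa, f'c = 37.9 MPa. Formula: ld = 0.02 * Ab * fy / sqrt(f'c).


Ab = pi * 22^2 / 4 = 380.133 mm2
ld = 0.02 * 380.133 * 550 / sqrt(37.9)
= 679.2 mm

679.2


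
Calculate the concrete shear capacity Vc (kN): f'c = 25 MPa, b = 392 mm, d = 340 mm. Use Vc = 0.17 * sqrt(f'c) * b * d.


Vc = 0.17 * sqrt(25) * 392 * 340 / 1000
= 113.29 kN

113.29


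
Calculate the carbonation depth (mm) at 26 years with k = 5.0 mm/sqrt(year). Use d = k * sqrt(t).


depth = k * sqrt(t)
= 5.0 * sqrt(26)
= 25.5 mm

25.5


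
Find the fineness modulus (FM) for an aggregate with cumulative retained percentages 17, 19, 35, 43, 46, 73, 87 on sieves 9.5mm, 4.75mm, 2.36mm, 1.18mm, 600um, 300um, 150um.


FM = sum(cumulative % retained) / 100
= 320 / 100
= 3.2

3.2


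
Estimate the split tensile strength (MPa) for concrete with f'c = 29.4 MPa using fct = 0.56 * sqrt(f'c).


fct = 0.56 * sqrt(29.4)
= 0.56 * 5.422
= 3.036 MPa

3.036


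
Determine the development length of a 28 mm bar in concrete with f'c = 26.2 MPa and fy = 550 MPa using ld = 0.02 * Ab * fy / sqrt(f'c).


Ab = pi * 28^2 / 4 = 615.752 mm2
ld = 0.02 * 615.752 * 550 / sqrt(26.2)
= 1323.3 mm

1323.3


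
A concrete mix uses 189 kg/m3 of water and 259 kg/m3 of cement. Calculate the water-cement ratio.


w/c = water / cement
w/c = 189 / 259 = 0.73

0.73


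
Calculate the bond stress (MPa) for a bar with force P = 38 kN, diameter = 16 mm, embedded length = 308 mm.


u = P / (pi * db * ld)
= 38 * 1000 / (pi * 16 * 308)
= 2.454 MPa

2.454


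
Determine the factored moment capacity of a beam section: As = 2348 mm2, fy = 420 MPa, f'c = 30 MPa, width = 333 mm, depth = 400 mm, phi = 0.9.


a = As * fy / (0.85 * f'c * b)
= 2348 * 420 / (0.85 * 30 * 333)
= 116.135 mm
Mn = As * fy * (d - a/2) / 10^6
= 337.2002 kN-m
phi*Mn = 0.9 * 337.2002 = 303.48 kN-m

303.48


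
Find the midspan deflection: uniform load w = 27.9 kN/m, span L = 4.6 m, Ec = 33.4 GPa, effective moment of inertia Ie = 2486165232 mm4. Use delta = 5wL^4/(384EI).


Convert: L = 4.6 m = 4600 mm, Ec = 33.4 GPa = 33400 MPa
delta = 5 * 27.9 * 4600^4 / (384 * 33400 * 2486165232)
= 1.96 mm

1.96


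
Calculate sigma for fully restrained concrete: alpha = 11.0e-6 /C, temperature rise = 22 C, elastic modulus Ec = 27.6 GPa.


sigma = alpha * dT * Ec
= 11.0e-6 * 22 * 27.6 * 1000
= 6.679 MPa

6.679


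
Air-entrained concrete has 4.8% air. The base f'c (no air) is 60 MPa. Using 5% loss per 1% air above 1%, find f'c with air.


Strength loss = (4.8 - 1) * 5 = 19.0%
f'c = 60 * (1 - 19.0/100)
= 48.6 MPa

48.6


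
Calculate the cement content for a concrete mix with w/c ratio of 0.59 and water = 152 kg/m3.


Cement = water / (w/c)
= 152 / 0.59
= 257.6 kg/m3

257.6


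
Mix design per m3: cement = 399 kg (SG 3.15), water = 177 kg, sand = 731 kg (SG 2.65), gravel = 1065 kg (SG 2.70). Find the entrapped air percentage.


Vol cement = 399 / (3.15 * 1000) = 0.126667 m3
Vol water = 177 / 1000 = 0.177 m3
Vol sand = 731 / (2.65 * 1000) = 0.275849 m3
Vol gravel = 1065 / (2.70 * 1000) = 0.394444 m3
Total solid + water volume = 0.97396 m3
Air = (1 - 0.97396) * 100 = 2.6%

2.6


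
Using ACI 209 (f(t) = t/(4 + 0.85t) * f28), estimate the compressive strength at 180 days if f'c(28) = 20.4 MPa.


f(180) = 180 / (4 + 0.85 * 180) * 20.4
= 180 / 157.0 * 20.4
= 23.39 MPa

23.39


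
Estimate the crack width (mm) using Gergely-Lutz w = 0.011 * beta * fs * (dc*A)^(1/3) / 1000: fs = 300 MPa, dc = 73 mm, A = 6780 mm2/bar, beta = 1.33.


w = 0.011 * beta * fs * (dc * A)^(1/3) / 1000
= 0.011 * 1.33 * 300 * (73 * 6780)^(1/3) / 1000
= 0.347 mm

0.347


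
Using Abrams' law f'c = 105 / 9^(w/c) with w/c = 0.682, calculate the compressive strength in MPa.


f'c = 105 / 9^0.682
= 105 / 4.475
= 23.46 MPa

23.46


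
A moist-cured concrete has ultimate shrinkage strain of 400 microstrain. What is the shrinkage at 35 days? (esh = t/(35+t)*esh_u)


esh(35) = 35 / (35 + 35) * 400
= 35 / 70 * 400
= 200.0 microstrain

200.0


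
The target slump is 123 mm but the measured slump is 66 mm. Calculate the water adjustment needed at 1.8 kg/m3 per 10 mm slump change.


Difference = 123 - 66 = 57 mm
Water adjustment = 57 * 1.8 / 10 = 10.3 kg/m3

10.3


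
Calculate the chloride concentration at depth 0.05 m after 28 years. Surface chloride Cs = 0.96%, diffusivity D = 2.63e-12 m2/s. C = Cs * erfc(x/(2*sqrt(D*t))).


t_seconds = 28 * 365.25 * 24 * 3600 = 883612800.0 s
arg = 0.05 / (2 * sqrt(2.63e-12 * 883612800.0))
= 0.5186
erfc(0.5186) = 0.4633
C = 0.96 * 0.4633 = 0.4448%

0.4448


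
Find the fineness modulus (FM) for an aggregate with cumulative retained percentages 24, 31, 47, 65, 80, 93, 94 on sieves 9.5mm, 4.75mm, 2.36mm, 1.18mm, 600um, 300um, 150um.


FM = sum(cumulative % retained) / 100
= 434 / 100
= 4.34

4.34


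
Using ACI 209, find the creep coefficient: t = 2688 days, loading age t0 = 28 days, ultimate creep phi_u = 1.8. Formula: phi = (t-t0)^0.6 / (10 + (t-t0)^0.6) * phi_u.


dt = 2688 - 28 = 2660
phi = 2660^0.6 / (10 + 2660^0.6) * 1.8
= 1.654

1.654


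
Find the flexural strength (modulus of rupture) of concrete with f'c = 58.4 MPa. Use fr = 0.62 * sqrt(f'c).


fr = 0.62 * sqrt(58.4)
= 4.738 MPa

4.738


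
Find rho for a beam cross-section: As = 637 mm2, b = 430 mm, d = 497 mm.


rho = As / (b * d)
= 637 / (430 * 497)
= 0.003

0.003


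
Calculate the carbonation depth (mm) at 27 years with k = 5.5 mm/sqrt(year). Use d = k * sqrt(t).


depth = k * sqrt(t)
= 5.5 * sqrt(27)
= 28.58 mm

28.58


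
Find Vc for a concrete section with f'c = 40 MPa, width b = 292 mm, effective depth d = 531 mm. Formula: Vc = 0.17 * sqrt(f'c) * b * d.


Vc = 0.17 * sqrt(40) * 292 * 531 / 1000
= 166.71 kN

166.71


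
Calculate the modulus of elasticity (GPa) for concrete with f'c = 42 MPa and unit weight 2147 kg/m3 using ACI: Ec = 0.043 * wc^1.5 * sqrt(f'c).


Ec = 0.043 * 2147^1.5 * sqrt(42) / 1000
= 27.72 GPa

27.72


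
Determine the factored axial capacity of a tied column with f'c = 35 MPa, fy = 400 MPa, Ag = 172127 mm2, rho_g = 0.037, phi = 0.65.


Ast = rho * Ag = 0.037 * 172127 = 6368.699 mm2
phi*Pn = 0.65 * 0.80 * (0.85 * 35 * (172127 - 6368.699) + 400 * 6368.699) / 1000
= 3888.97 kN

3888.97


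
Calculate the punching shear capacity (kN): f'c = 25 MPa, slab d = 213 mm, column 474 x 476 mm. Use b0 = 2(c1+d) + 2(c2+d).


b0 = 2*(474 + 213) + 2*(476 + 213) = 2752 mm
Vc = 0.33 * sqrt(25) * 2752 * 213 / 1000
= 967.19 kN

967.19


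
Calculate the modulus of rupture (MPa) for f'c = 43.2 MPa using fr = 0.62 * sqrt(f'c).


fr = 0.62 * sqrt(43.2)
= 4.075 MPa

4.075


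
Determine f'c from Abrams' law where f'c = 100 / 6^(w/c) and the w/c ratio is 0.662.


f'c = 100 / 6^0.662
= 100 / 3.274
= 30.54 MPa

30.54


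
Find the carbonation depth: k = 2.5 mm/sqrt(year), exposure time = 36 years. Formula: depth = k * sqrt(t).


depth = k * sqrt(t)
= 2.5 * sqrt(36)
= 15.0 mm

15.0


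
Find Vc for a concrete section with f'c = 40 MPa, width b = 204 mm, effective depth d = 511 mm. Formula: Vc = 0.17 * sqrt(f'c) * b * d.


Vc = 0.17 * sqrt(40) * 204 * 511 / 1000
= 112.08 kN

112.08


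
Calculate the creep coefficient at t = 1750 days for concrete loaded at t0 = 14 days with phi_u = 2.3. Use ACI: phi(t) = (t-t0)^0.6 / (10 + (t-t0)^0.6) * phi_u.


dt = 1750 - 14 = 1736
phi = 1736^0.6 / (10 + 1736^0.6) * 2.3
= 2.065

2.065


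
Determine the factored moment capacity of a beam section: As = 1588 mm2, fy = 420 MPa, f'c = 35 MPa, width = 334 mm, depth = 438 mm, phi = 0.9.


a = As * fy / (0.85 * f'c * b)
= 1588 * 420 / (0.85 * 35 * 334)
= 67.1222 mm
Mn = As * fy * (d - a/2) / 10^6
= 269.7446 kN-m
phi*Mn = 0.9 * 269.7446 = 242.77 kN-m

242.77


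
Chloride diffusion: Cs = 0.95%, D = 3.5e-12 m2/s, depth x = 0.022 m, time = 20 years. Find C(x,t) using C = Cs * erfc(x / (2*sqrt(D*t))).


t_seconds = 20 * 365.25 * 24 * 3600 = 631152000.0 s
arg = 0.022 / (2 * sqrt(3.5e-12 * 631152000.0))
= 0.234
erfc(0.234) = 0.7407
C = 0.95 * 0.7407 = 0.7036%

0.7036


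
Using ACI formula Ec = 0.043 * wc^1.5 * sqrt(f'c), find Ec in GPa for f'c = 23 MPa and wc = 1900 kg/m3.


Ec = 0.043 * 1900^1.5 * sqrt(23) / 1000
= 17.08 GPa

17.08


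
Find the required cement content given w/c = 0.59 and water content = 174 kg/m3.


Cement = water / (w/c)
= 174 / 0.59
= 294.9 kg/m3

294.9


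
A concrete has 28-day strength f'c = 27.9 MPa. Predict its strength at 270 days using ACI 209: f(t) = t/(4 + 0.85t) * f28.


f(270) = 270 / (4 + 0.85 * 270) * 27.9
= 270 / 233.5 * 27.9
= 32.26 MPa

32.26


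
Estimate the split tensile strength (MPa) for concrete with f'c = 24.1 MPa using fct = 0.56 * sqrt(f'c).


fct = 0.56 * sqrt(24.1)
= 0.56 * 4.909
= 2.749 MPa

2.749


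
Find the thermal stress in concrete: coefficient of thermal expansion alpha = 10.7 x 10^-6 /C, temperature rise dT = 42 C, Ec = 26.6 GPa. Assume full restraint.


sigma = alpha * dT * Ec
= 10.7e-6 * 42 * 26.6 * 1000
= 11.954 MPa

11.954


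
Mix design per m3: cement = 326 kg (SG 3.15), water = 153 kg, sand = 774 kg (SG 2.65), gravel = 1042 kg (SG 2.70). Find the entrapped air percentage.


Vol cement = 326 / (3.15 * 1000) = 0.103492 m3
Vol water = 153 / 1000 = 0.153 m3
Vol sand = 774 / (2.65 * 1000) = 0.292075 m3
Vol gravel = 1042 / (2.70 * 1000) = 0.385926 m3
Total solid + water volume = 0.934493 m3
Air = (1 - 0.934493) * 100 = 6.55%

6.55


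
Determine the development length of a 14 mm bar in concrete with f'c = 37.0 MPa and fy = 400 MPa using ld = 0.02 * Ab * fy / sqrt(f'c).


Ab = pi * 14^2 / 4 = 153.938 mm2
ld = 0.02 * 153.938 * 400 / sqrt(37.0)
= 202.5 mm

202.5


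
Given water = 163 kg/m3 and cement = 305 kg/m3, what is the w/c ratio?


w/c = water / cement
w/c = 163 / 305 = 0.534

0.534


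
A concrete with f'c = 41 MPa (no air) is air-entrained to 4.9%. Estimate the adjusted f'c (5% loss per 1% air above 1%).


Strength loss = (4.9 - 1) * 5 = 19.5%
f'c = 41 * (1 - 19.5/100)
= 33.0 MPa

33.0


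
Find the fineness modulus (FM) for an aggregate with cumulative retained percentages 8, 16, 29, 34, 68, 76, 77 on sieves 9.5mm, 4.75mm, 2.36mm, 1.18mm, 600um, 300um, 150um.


FM = sum(cumulative % retained) / 100
= 308 / 100
= 3.08

3.08


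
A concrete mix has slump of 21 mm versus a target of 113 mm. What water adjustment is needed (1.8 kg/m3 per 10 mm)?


Difference = 113 - 21 = 92 mm
Water adjustment = 92 * 1.8 / 10 = 16.6 kg/m3

16.6


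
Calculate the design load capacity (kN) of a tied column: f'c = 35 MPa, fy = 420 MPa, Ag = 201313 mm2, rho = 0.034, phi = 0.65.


Ast = rho * Ag = 0.034 * 201313 = 6844.642 mm2
phi*Pn = 0.65 * 0.80 * (0.85 * 35 * (201313 - 6844.642) + 420 * 6844.642) / 1000
= 4503.3 kN

4503.3


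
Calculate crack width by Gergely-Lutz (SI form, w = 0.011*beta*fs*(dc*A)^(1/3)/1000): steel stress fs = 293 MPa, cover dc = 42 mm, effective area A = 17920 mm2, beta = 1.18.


w = 0.011 * beta * fs * (dc * A)^(1/3) / 1000
= 0.011 * 1.18 * 293 * (42 * 17920)^(1/3) / 1000
= 0.346 mm

0.346


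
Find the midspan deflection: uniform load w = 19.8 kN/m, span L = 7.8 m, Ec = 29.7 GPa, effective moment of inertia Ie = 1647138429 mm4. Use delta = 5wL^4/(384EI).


Convert: L = 7.8 m = 7800 mm, Ec = 29.7 GPa = 29700 MPa
delta = 5 * 19.8 * 7800^4 / (384 * 29700 * 1647138429)
= 19.51 mm

19.51


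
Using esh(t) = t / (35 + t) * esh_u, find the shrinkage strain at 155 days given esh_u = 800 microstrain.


esh(155) = 155 / (35 + 155) * 800
= 155 / 190 * 800
= 652.6 microstrain

652.6


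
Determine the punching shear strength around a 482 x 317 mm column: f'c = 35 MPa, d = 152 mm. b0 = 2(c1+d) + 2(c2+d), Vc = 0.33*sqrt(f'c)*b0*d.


b0 = 2*(482 + 152) + 2*(317 + 152) = 2206 mm
Vc = 0.33 * sqrt(35) * 2206 * 152 / 1000
= 654.63 kN

654.63


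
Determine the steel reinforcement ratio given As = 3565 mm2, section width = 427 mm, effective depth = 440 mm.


rho = As / (b * d)
= 3565 / (427 * 440)
= 0.019

0.019


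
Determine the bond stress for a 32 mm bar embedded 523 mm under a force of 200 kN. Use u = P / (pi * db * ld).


u = P / (pi * db * ld)
= 200 * 1000 / (pi * 32 * 523)
= 3.804 MPa

3.804


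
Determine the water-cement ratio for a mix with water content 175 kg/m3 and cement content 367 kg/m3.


w/c = water / cement
w/c = 175 / 367 = 0.477

0.477


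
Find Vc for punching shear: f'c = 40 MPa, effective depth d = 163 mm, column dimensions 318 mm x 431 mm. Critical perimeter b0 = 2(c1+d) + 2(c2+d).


b0 = 2*(318 + 163) + 2*(431 + 163) = 2150 mm
Vc = 0.33 * sqrt(40) * 2150 * 163 / 1000
= 731.43 kN

731.43


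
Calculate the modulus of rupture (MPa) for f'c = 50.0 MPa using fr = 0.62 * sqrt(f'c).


fr = 0.62 * sqrt(50.0)
= 4.384 MPa

4.384


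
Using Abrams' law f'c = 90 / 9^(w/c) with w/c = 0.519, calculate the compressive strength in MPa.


f'c = 90 / 9^0.519
= 90 / 3.128
= 28.77 MPa

28.77


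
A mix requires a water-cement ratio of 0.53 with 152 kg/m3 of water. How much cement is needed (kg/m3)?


Cement = water / (w/c)
= 152 / 0.53
= 286.8 kg/m3

286.8


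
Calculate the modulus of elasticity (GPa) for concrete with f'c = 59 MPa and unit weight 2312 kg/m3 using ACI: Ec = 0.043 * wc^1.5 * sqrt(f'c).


Ec = 0.043 * 2312^1.5 * sqrt(59) / 1000
= 36.72 GPa

36.72


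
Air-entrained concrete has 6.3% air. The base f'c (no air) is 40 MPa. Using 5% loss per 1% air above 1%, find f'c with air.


Strength loss = (6.3 - 1) * 5 = 26.5%
f'c = 40 * (1 - 26.5/100)
= 29.4 MPa

29.4


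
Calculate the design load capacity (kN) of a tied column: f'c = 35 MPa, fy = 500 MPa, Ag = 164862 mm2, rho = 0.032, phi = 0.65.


Ast = rho * Ag = 0.032 * 164862 = 5275.584 mm2
phi*Pn = 0.65 * 0.80 * (0.85 * 35 * (164862 - 5275.584) + 500 * 5275.584) / 1000
= 3840.45 kN

3840.45


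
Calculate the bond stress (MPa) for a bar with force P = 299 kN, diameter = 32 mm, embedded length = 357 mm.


u = P / (pi * db * ld)
= 299 * 1000 / (pi * 32 * 357)
= 8.331 MPa

8.331


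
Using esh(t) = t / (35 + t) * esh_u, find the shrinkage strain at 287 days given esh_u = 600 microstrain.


esh(287) = 287 / (35 + 287) * 600
= 287 / 322 * 600
= 534.8 microstrain

534.8


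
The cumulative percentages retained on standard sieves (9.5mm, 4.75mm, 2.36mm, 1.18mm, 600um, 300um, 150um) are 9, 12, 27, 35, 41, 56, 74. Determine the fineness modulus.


FM = sum(cumulative % retained) / 100
= 254 / 100
= 2.54

2.54


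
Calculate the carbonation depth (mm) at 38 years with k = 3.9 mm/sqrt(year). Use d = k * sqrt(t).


depth = k * sqrt(t)
= 3.9 * sqrt(38)
= 24.04 mm

24.04


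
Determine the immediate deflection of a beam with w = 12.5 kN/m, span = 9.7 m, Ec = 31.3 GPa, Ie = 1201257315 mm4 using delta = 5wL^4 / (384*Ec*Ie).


Convert: L = 9.7 m = 9700 mm, Ec = 31.3 GPa = 31300 MPa
delta = 5 * 12.5 * 9700^4 / (384 * 31300 * 1201257315)
= 38.32 mm

38.32


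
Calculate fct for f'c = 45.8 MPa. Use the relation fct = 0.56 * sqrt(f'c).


fct = 0.56 * sqrt(45.8)
= 0.56 * 6.768
= 3.79 MPa

3.79


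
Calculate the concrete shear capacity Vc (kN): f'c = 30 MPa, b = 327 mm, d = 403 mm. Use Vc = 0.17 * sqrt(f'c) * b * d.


Vc = 0.17 * sqrt(30) * 327 * 403 / 1000
= 122.71 kN

122.71


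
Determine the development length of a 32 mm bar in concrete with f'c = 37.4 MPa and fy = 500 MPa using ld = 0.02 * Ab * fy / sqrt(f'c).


Ab = pi * 32^2 / 4 = 804.248 mm2
ld = 0.02 * 804.248 * 500 / sqrt(37.4)
= 1315.1 mm

1315.1


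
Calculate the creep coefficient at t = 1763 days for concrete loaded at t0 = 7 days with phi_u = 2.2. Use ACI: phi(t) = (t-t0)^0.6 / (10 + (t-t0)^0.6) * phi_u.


dt = 1763 - 7 = 1756
phi = 1756^0.6 / (10 + 1756^0.6) * 2.2
= 1.977

1.977


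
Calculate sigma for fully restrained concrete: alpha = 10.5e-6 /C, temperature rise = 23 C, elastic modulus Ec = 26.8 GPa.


sigma = alpha * dT * Ec
= 10.5e-6 * 23 * 26.8 * 1000
= 6.472 MPa

6.472


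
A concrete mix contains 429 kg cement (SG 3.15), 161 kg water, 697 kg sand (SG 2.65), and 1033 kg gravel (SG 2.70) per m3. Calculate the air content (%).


Vol cement = 429 / (3.15 * 1000) = 0.13619 m3
Vol water = 161 / 1000 = 0.161 m3
Vol sand = 697 / (2.65 * 1000) = 0.263019 m3
Vol gravel = 1033 / (2.70 * 1000) = 0.382593 m3
Total solid + water volume = 0.942802 m3
Air = (1 - 0.942802) * 100 = 5.72%

5.72


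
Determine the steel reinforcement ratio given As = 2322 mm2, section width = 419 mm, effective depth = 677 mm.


rho = As / (b * d)
= 2322 / (419 * 677)
= 0.0082

0.0082


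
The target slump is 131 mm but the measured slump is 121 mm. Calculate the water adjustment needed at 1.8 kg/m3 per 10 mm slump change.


Difference = 131 - 121 = 10 mm
Water adjustment = 10 * 1.8 / 10 = 1.8 kg/m3

1.8


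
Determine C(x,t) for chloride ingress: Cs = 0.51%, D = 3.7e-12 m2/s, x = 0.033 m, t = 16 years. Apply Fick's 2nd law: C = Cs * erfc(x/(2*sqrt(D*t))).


t_seconds = 16 * 365.25 * 24 * 3600 = 504921600.0 s
arg = 0.033 / (2 * sqrt(3.7e-12 * 504921600.0))
= 0.3817
erfc(0.3817) = 0.5893
C = 0.51 * 0.5893 = 0.3005%

0.3005


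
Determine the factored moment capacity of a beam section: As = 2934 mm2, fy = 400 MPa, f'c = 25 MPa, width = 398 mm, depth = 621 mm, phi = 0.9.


a = As * fy / (0.85 * f'c * b)
= 2934 * 400 / (0.85 * 25 * 398)
= 138.7644 mm
Mn = As * fy * (d - a/2) / 10^6
= 647.3786 kN-m
phi*Mn = 0.9 * 647.3786 = 582.64 kN-m

582.64


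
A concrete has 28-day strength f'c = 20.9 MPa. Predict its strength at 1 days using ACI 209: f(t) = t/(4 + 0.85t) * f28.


f(1) = 1 / (4 + 0.85 * 1) * 20.9
= 1 / 4.85 * 20.9
= 4.31 MPa

4.31


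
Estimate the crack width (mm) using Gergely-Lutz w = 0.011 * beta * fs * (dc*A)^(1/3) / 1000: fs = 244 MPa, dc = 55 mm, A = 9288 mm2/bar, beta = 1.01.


w = 0.011 * beta * fs * (dc * A)^(1/3) / 1000
= 0.011 * 1.01 * 244 * (55 * 9288)^(1/3) / 1000
= 0.217 mm

0.217


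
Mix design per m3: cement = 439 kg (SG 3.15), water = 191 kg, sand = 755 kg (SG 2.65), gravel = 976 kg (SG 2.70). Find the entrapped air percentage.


Vol cement = 439 / (3.15 * 1000) = 0.139365 m3
Vol water = 191 / 1000 = 0.191 m3
Vol sand = 755 / (2.65 * 1000) = 0.284906 m3
Vol gravel = 976 / (2.70 * 1000) = 0.361481 m3
Total solid + water volume = 0.976752 m3
Air = (1 - 0.976752) * 100 = 2.32%

2.32


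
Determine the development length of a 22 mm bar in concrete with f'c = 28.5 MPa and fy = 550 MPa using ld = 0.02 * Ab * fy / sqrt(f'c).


Ab = pi * 22^2 / 4 = 380.133 mm2
ld = 0.02 * 380.133 * 550 / sqrt(28.5)
= 783.3 mm

783.3


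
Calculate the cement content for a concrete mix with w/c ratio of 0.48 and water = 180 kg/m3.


Cement = water / (w/c)
= 180 / 0.48
= 375.0 kg/m3

375.0


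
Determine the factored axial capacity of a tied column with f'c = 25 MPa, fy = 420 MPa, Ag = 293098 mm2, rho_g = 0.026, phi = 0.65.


Ast = rho * Ag = 0.026 * 293098 = 7620.548 mm2
phi*Pn = 0.65 * 0.80 * (0.85 * 25 * (293098 - 7620.548) + 420 * 7620.548) / 1000
= 4818.85 kN

4818.85


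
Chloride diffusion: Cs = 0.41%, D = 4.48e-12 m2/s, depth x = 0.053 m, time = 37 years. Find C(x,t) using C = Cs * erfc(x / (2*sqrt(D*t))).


t_seconds = 37 * 365.25 * 24 * 3600 = 1167631200.0 s
arg = 0.053 / (2 * sqrt(4.48e-12 * 1167631200.0))
= 0.3664
erfc(0.3664) = 0.6043
C = 0.41 * 0.6043 = 0.2478%

0.2478


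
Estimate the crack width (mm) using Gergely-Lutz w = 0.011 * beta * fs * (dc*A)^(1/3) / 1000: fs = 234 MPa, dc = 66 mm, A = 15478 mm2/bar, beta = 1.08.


w = 0.011 * beta * fs * (dc * A)^(1/3) / 1000
= 0.011 * 1.08 * 234 * (66 * 15478)^(1/3) / 1000
= 0.28 mm

0.28


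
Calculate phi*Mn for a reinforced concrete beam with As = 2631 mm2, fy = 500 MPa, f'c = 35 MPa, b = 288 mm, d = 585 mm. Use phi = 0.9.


a = As * fy / (0.85 * f'c * b)
= 2631 * 500 / (0.85 * 35 * 288)
= 153.5364 mm
Mn = As * fy * (d - a/2) / 10^6
= 668.5789 kN-m
phi*Mn = 0.9 * 668.5789 = 601.72 kN-m

601.72


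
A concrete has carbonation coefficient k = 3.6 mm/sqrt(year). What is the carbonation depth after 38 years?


depth = k * sqrt(t)
= 3.6 * sqrt(38)
= 22.19 mm

22.19


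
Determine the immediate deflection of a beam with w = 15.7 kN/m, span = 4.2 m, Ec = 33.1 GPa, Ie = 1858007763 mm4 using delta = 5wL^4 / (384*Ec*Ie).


Convert: L = 4.2 m = 4200 mm, Ec = 33.1 GPa = 33100 MPa
delta = 5 * 15.7 * 4200^4 / (384 * 33100 * 1858007763)
= 1.03 mm

1.03


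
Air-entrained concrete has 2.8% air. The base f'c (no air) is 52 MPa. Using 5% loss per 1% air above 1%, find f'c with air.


Strength loss = (2.8 - 1) * 5 = 9.0%
f'c = 52 * (1 - 9.0/100)
= 47.32 MPa

47.32


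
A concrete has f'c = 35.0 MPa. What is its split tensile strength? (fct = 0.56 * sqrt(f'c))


fct = 0.56 * sqrt(35.0)
= 0.56 * 5.916
= 3.313 MPa

3.313


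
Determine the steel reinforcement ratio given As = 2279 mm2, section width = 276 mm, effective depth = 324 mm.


rho = As / (b * d)
= 2279 / (276 * 324)
= 0.0255

0.0255


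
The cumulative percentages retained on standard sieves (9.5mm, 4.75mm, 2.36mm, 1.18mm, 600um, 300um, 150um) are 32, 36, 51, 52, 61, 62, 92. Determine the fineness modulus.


FM = sum(cumulative % retained) / 100
= 386 / 100
= 3.86

3.86


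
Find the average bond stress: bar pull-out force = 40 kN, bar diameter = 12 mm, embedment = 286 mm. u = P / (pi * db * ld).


u = P / (pi * db * ld)
= 40 * 1000 / (pi * 12 * 286)
= 3.71 MPa

3.71


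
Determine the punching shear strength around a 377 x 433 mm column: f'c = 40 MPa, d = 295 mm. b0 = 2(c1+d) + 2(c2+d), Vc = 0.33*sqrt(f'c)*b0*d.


b0 = 2*(377 + 295) + 2*(433 + 295) = 2800 mm
Vc = 0.33 * sqrt(40) * 2800 * 295 / 1000
= 1723.95 kN

1723.95


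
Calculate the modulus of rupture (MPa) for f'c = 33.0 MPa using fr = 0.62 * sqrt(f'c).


fr = 0.62 * sqrt(33.0)
= 3.562 MPa

3.562


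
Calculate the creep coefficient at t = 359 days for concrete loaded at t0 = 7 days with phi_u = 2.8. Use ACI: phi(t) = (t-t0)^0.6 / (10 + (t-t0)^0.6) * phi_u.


dt = 359 - 7 = 352
phi = 352^0.6 / (10 + 352^0.6) * 2.8
= 2.16

2.16


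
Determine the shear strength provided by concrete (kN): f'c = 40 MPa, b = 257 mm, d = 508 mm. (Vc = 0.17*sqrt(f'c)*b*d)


Vc = 0.17 * sqrt(40) * 257 * 508 / 1000
= 140.37 kN

140.37


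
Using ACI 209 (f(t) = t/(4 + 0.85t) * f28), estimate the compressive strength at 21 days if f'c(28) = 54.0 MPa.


f(21) = 21 / (4 + 0.85 * 21) * 54.0
= 21 / 21.85 * 54.0
= 51.9 MPa

51.9


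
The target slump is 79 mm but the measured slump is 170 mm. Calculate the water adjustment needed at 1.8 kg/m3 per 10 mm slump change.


Difference = 79 - 170 = -91 mm
Water adjustment = -91 * 1.8 / 10 = -16.4 kg/m3

-16.4


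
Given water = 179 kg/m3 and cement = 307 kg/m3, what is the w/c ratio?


w/c = water / cement
w/c = 179 / 307 = 0.583

0.583


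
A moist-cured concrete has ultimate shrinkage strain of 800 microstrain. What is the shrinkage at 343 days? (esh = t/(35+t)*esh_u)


esh(343) = 343 / (35 + 343) * 800
= 343 / 378 * 800
= 725.9 microstrain

725.9


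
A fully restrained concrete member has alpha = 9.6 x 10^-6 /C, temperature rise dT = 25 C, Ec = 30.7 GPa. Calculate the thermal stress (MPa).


sigma = alpha * dT * Ec
= 9.6e-6 * 25 * 30.7 * 1000
= 7.368 MPa

7.368


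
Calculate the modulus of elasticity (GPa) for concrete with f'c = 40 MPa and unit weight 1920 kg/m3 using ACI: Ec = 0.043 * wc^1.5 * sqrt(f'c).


Ec = 0.043 * 1920^1.5 * sqrt(40) / 1000
= 22.88 GPa

22.88


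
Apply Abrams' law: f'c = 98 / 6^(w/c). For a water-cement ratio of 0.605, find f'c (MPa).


f'c = 98 / 6^0.605
= 98 / 2.957
= 33.15 MPa

33.15


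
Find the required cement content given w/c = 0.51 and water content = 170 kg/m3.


Cement = water / (w/c)
= 170 / 0.51
= 333.3 kg/m3

333.3


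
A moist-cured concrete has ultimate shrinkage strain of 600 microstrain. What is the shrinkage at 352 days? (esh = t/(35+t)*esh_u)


esh(352) = 352 / (35 + 352) * 600
= 352 / 387 * 600
= 545.7 microstrain

545.7


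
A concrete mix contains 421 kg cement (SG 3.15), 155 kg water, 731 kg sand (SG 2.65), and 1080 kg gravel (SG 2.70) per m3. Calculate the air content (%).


Vol cement = 421 / (3.15 * 1000) = 0.133651 m3
Vol water = 155 / 1000 = 0.155 m3
Vol sand = 731 / (2.65 * 1000) = 0.275849 m3
Vol gravel = 1080 / (2.70 * 1000) = 0.4 m3
Total solid + water volume = 0.9645 m3
Air = (1 - 0.9645) * 100 = 3.55%

3.55


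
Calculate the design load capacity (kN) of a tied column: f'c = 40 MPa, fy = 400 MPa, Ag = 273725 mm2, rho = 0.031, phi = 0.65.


Ast = rho * Ag = 0.031 * 273725 = 8485.475 mm2
phi*Pn = 0.65 * 0.80 * (0.85 * 40 * (273725 - 8485.475) + 400 * 8485.475) / 1000
= 6454.41 kN

6454.41


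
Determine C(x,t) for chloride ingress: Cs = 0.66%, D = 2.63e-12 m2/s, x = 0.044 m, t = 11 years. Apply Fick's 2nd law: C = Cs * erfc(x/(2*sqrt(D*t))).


t_seconds = 11 * 365.25 * 24 * 3600 = 347133600.0 s
arg = 0.044 / (2 * sqrt(2.63e-12 * 347133600.0))
= 0.7281
erfc(0.7281) = 0.3032
C = 0.66 * 0.3032 = 0.2001%

0.2001


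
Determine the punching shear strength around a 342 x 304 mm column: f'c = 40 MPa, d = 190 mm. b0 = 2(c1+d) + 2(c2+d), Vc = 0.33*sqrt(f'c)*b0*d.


b0 = 2*(342 + 190) + 2*(304 + 190) = 2052 mm
Vc = 0.33 * sqrt(40) * 2052 * 190 / 1000
= 813.72 kN

813.72


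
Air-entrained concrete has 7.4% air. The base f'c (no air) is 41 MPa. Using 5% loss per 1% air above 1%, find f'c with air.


Strength loss = (7.4 - 1) * 5 = 32.0%
f'c = 41 * (1 - 32.0/100)
= 27.88 MPa

27.88


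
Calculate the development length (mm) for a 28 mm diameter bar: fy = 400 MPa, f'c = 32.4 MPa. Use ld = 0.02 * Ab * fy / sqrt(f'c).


Ab = pi * 28^2 / 4 = 615.752 mm2
ld = 0.02 * 615.752 * 400 / sqrt(32.4)
= 865.4 mm

865.4


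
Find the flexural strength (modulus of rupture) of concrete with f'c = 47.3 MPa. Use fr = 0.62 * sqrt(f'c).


fr = 0.62 * sqrt(47.3)
= 4.264 MPa

4.264


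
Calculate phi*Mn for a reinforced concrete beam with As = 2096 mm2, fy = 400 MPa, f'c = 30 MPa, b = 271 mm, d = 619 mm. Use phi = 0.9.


a = As * fy / (0.85 * f'c * b)
= 2096 * 400 / (0.85 * 30 * 271)
= 121.3226 mm
Mn = As * fy * (d - a/2) / 10^6
= 468.1112 kN-m
phi*Mn = 0.9 * 468.1112 = 421.3 kN-m

421.3


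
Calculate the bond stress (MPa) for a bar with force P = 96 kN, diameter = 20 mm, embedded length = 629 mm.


u = P / (pi * db * ld)
= 96 * 1000 / (pi * 20 * 629)
= 2.429 MPa

2.429


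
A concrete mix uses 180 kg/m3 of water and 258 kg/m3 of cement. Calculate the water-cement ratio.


w/c = water / cement
w/c = 180 / 258 = 0.698

0.698


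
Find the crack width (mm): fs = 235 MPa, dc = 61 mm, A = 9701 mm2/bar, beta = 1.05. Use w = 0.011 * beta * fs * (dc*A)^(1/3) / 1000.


w = 0.011 * beta * fs * (dc * A)^(1/3) / 1000
= 0.011 * 1.05 * 235 * (61 * 9701)^(1/3) / 1000
= 0.228 mm

0.228


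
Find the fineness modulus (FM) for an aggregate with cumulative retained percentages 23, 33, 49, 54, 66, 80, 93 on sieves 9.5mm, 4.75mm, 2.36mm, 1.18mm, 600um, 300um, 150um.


FM = sum(cumulative % retained) / 100
= 398 / 100
= 3.98

3.98


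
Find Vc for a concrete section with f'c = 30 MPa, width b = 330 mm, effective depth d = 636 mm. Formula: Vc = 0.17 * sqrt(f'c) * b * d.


Vc = 0.17 * sqrt(30) * 330 * 636 / 1000
= 195.43 kN

195.43


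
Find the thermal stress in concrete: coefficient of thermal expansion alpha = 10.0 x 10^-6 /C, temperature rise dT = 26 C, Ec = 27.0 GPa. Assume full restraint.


sigma = alpha * dT * Ec
= 10.0e-6 * 26 * 27.0 * 1000
= 7.02 MPa

7.02


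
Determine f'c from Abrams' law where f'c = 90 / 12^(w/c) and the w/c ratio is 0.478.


f'c = 90 / 12^0.478
= 90 / 3.28
= 27.44 MPa

27.44


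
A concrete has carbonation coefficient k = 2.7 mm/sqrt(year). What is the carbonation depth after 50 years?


depth = k * sqrt(t)
= 2.7 * sqrt(50)
= 19.09 mm

19.09


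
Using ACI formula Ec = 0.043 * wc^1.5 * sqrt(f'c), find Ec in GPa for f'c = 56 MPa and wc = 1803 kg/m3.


Ec = 0.043 * 1803^1.5 * sqrt(56) / 1000
= 24.64 GPa

24.64


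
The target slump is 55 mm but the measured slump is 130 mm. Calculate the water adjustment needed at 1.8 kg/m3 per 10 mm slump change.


Difference = 55 - 130 = -75 mm
Water adjustment = -75 * 1.8 / 10 = -13.5 kg/m3

-13.5


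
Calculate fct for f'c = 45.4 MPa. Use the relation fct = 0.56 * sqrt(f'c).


fct = 0.56 * sqrt(45.4)
= 0.56 * 6.738
= 3.773 MPa

3.773


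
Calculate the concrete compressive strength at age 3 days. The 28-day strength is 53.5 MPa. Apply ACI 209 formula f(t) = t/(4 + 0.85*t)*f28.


f(3) = 3 / (4 + 0.85 * 3) * 53.5
= 3 / 6.55 * 53.5
= 24.5 MPa

24.5


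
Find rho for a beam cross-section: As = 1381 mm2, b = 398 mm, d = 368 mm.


rho = As / (b * d)
= 1381 / (398 * 368)
= 0.0094

0.0094


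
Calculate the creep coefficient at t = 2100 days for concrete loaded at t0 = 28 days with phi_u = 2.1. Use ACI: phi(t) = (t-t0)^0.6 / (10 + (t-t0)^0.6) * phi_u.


dt = 2100 - 28 = 2072
phi = 2072^0.6 / (10 + 2072^0.6) * 2.1
= 1.905

1.905


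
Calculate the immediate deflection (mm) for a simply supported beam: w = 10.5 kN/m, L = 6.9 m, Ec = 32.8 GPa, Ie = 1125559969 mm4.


Convert: L = 6.9 m = 6900 mm, Ec = 32.8 GPa = 32800 MPa
delta = 5 * 10.5 * 6900^4 / (384 * 32800 * 1125559969)
= 8.39 mm

8.39


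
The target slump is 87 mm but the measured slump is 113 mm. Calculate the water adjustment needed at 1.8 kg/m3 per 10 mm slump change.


Difference = 87 - 113 = -26 mm
Water adjustment = -26 * 1.8 / 10 = -4.7 kg/m3

-4.7


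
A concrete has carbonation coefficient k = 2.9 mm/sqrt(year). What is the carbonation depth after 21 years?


depth = k * sqrt(t)
= 2.9 * sqrt(21)
= 13.29 mm

13.29


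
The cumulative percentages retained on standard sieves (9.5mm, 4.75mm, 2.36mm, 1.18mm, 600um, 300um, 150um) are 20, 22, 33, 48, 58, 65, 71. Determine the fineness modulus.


FM = sum(cumulative % retained) / 100
= 317 / 100
= 3.17

3.17


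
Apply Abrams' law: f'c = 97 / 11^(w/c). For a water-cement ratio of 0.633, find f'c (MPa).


f'c = 97 / 11^0.633
= 97 / 4.562
= 21.26 MPa

21.26


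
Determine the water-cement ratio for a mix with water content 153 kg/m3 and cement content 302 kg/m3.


w/c = water / cement
w/c = 153 / 302 = 0.507

0.507


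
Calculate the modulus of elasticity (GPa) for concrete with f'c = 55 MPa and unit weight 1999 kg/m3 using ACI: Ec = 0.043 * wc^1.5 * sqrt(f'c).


Ec = 0.043 * 1999^1.5 * sqrt(55) / 1000
= 28.5 GPa

28.5


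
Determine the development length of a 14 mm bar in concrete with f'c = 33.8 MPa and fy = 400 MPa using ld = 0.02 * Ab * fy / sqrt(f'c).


Ab = pi * 14^2 / 4 = 153.938 mm2
ld = 0.02 * 153.938 * 400 / sqrt(33.8)
= 211.8 mm

211.8


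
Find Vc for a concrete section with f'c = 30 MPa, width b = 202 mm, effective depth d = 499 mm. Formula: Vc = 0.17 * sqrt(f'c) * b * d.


Vc = 0.17 * sqrt(30) * 202 * 499 / 1000
= 93.86 kN

93.86


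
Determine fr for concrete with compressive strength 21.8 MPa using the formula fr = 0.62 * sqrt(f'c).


fr = 0.62 * sqrt(21.8)
= 2.895 MPa

2.895


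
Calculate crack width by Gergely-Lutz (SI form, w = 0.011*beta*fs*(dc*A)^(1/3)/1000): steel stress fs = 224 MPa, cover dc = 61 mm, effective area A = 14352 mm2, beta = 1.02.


w = 0.011 * beta * fs * (dc * A)^(1/3) / 1000
= 0.011 * 1.02 * 224 * (61 * 14352)^(1/3) / 1000
= 0.24 mm

0.24


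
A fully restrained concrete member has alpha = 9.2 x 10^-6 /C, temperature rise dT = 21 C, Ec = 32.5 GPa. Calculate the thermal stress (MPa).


sigma = alpha * dT * Ec
= 9.2e-6 * 21 * 32.5 * 1000
= 6.279 MPa

6.279


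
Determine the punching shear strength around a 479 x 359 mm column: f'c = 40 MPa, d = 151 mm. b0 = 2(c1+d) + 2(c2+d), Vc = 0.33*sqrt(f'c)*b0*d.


b0 = 2*(479 + 151) + 2*(359 + 151) = 2280 mm
Vc = 0.33 * sqrt(40) * 2280 * 151 / 1000
= 718.55 kN

718.55


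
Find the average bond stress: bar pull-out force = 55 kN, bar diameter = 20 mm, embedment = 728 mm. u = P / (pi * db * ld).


u = P / (pi * db * ld)
= 55 * 1000 / (pi * 20 * 728)
= 1.202 MPa

1.202
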